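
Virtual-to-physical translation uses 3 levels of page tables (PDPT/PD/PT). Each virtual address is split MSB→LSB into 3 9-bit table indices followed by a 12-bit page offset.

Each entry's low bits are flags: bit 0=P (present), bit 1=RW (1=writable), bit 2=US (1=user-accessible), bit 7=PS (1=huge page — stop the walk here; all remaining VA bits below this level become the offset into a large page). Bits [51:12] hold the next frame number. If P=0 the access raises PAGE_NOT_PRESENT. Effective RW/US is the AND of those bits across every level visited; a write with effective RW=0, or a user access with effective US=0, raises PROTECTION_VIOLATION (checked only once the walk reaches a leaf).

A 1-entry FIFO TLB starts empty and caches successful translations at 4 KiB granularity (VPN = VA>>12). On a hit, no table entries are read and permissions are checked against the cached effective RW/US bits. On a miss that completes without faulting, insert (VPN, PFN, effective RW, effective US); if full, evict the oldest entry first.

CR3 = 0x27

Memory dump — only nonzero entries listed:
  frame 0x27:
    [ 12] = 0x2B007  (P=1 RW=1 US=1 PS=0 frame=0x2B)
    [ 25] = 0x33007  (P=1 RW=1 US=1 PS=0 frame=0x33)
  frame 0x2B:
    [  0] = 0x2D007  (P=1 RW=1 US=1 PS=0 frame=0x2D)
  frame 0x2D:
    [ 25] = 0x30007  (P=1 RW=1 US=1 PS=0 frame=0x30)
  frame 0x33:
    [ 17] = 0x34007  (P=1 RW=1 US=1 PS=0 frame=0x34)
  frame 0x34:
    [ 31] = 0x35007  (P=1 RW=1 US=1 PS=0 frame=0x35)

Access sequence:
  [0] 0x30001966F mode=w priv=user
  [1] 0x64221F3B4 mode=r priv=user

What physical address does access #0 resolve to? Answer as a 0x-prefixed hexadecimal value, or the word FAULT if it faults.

Trace:
#0 VA=0x30001966F (w,user):
  [0] read 0x27 idx=12: raw=0x2B007 flags P=1 W=1 U=1 S=0
  [1] read 0x2B idx=0: raw=0x2D007 flags P=1 W=1 U=1 S=0
  [2] read 0x2D idx=25: raw=0x30007 flags P=1 W=1 U=1 S=0
  ✓ 0x3066F  — 3 lookups
#1 VA=0x64221F3B4 (r,user):
  [0] read 0x27 idx=25: raw=0x33007 flags P=1 W=1 U=1 S=0
  [1] read 0x33 idx=17: raw=0x34007 flags P=1 W=1 U=1 S=0
  [2] read 0x34 idx=31: raw=0x35007 flags P=1 W=1 U=1 S=0
  ✓ 0x353B4  — 3 lookups

Access #0 PA: 0x3066F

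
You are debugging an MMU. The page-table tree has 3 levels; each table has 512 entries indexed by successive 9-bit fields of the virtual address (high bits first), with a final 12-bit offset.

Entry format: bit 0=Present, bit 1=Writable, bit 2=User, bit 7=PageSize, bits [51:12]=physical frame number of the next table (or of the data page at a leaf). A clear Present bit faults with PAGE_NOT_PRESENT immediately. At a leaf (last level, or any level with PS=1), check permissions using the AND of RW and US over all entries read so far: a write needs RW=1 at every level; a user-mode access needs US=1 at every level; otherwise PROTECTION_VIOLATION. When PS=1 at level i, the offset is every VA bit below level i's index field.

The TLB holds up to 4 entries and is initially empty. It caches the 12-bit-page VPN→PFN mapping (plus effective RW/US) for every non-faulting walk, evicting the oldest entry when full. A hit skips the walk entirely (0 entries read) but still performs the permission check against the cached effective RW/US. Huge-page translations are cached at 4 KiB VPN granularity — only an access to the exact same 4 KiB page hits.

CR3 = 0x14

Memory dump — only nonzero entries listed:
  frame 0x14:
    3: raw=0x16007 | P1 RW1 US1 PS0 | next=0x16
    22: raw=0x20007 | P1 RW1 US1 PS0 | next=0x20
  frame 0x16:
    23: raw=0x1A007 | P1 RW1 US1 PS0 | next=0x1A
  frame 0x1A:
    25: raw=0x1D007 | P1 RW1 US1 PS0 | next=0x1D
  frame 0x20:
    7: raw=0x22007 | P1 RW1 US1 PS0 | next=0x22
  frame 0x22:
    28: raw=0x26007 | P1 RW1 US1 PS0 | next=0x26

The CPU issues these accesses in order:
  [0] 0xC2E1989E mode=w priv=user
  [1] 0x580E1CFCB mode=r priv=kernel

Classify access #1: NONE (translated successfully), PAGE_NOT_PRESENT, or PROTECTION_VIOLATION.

Per-access translation:
#0 VA=0xC2E1989E (w,user):
  lvl0: tbl 0x14, slot 3 ⇒ 0x16007 (P1/RW1/US1/PS0)
  lvl1: tbl 0x16, slot 23 ⇒ 0x1A007 (P1/RW1/US1/PS0)
  lvl2: tbl 0x1A, slot 25 ⇒ 0x1D007 (P1/RW1/US1/PS0)
  ✓ 0x1D89E  — 3 lookups
#1 VA=0x580E1CFCB (r,kernel):
  lvl0: tbl 0x14, slot 22 ⇒ 0x20007 (P1/RW1/US1/PS0)
  lvl1: tbl 0x20, slot 7 ⇒ 0x22007 (P1/RW1/US1/PS0)
  lvl2: tbl 0x22, slot 28 ⇒ 0x26007 (P1/RW1/US1/PS0)
  ✓ 0x26FCB  — 3 lookups

Access #1 fault: NONE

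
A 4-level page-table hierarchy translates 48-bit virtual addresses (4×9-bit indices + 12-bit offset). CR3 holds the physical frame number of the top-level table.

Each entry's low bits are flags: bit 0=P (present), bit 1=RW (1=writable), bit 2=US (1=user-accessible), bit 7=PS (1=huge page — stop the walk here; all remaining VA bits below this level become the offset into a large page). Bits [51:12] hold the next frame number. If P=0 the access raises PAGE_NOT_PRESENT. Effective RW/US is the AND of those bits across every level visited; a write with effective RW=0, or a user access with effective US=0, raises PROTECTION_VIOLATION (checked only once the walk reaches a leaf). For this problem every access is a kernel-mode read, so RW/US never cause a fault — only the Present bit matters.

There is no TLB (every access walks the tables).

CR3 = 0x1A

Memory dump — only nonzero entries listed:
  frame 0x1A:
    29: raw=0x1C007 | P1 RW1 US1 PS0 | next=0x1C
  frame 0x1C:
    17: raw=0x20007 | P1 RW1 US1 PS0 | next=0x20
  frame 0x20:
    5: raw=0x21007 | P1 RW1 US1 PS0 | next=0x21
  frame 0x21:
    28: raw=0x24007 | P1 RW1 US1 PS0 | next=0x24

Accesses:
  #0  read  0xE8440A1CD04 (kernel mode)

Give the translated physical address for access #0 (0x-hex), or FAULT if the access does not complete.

Trace:
#0 VA=0xE8440A1CD04 (r,kernel):
  lvl0: tbl 0x1A, slot 29 ⇒ 0x1C007 (P1/RW1/US1/PS0)
  lvl1: tbl 0x1C, slot 17 ⇒ 0x20007 (P1/RW1/US1/PS0)
  lvl2: tbl 0x20, slot 5 ⇒ 0x21007 (P1/RW1/US1/PS0)
  lvl3: tbl 0x21, slot 28 ⇒ 0x24007 (P1/RW1/US1/PS0)
  ✓ 0x24D04  — 4 lookups

Access #0 PA: 0x24D04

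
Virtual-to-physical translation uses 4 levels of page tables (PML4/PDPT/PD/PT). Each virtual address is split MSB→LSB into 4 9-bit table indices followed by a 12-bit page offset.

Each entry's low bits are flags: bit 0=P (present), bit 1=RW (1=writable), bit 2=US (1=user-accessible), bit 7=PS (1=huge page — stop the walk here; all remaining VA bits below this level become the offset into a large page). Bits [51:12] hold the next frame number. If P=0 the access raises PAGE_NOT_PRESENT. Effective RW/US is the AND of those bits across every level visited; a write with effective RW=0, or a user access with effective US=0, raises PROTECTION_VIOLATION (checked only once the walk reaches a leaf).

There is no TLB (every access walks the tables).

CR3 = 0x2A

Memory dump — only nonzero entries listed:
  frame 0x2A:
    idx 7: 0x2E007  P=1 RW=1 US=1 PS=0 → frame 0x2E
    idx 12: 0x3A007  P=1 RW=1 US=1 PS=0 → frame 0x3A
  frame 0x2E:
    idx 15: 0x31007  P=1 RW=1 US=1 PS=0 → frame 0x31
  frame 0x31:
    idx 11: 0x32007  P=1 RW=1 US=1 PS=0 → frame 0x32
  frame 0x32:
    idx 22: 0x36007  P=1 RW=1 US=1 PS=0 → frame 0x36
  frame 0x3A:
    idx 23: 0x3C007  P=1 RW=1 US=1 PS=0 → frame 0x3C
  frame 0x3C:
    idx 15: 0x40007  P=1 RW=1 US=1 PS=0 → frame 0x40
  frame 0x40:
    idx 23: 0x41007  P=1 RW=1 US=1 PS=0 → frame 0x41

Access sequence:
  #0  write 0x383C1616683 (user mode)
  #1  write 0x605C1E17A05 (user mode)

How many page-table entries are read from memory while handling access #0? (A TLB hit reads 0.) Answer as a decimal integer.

Trace:
#0 VA=0x383C1616683 (w,user):
  L0 @0x2A[7] → 0x2E007  P=1,RW=1,US=1,PS=0
  L1 @0x2E[15] → 0x31007  P=1,RW=1,US=1,PS=0
  L2 @0x31[11] → 0x32007  P=1,RW=1,US=1,PS=0
  L3 @0x32[22] → 0x36007  P=1,RW=1,US=1,PS=0
  ⇒ phys 0x36683  [4 reads]
#1 VA=0x605C1E17A05 (w,user):
  L0 @0x2A[12] → 0x3A007  P=1,RW=1,US=1,PS=0
  L1 @0x3A[23] → 0x3C007  P=1,RW=1,US=1,PS=0
  L2 @0x3C[15] → 0x40007  P=1,RW=1,US=1,PS=0
  L3 @0x40[23] → 0x41007  P=1,RW=1,US=1,PS=0
  ⇒ phys 0x41A05  [4 reads]

Entries read for #0: 4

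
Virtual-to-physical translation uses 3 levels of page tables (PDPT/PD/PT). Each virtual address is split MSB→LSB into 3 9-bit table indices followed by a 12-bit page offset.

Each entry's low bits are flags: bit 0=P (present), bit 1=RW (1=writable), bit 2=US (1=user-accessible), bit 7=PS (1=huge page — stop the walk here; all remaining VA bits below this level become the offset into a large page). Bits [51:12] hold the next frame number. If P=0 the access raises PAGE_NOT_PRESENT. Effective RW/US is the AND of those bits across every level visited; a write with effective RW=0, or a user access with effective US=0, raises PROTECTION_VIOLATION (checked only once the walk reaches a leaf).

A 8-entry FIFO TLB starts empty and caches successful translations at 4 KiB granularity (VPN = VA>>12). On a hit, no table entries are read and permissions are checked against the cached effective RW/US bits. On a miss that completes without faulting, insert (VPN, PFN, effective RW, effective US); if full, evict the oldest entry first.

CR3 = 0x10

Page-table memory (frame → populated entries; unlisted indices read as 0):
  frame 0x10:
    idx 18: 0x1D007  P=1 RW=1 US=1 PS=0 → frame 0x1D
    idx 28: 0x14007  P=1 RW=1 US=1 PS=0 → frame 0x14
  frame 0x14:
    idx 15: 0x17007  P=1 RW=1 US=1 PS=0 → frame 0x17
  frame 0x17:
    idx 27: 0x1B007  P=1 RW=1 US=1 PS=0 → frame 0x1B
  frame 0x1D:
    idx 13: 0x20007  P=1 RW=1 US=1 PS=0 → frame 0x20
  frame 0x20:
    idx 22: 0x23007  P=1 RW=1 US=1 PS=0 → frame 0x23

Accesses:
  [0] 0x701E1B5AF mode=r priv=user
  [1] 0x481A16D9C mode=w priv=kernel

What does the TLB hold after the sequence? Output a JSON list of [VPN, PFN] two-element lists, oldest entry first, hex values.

Walk each access:
#0 VA=0x701E1B5AF (r,user):
  [0] read 0x10 idx=28: raw=0x14007 flags P=1 W=1 U=1 S=0
  [1] read 0x14 idx=15: raw=0x17007 flags P=1 W=1 U=1 S=0
  [2] read 0x17 idx=27: raw=0x1B007 flags P=1 W=1 U=1 S=0
  ⇒ phys 0x1B5AF  [3 reads]
#1 VA=0x481A16D9C (w,kernel):
  [0] read 0x10 idx=18: raw=0x1D007 flags P=1 W=1 U=1 S=0
  [1] read 0x1D idx=13: raw=0x20007 flags P=1 W=1 U=1 S=0
  [2] read 0x20 idx=22: raw=0x23007 flags P=1 W=1 U=1 S=0
  ⇒ phys 0x23D9C  [3 reads]

TLB: [["0x701E1B", "0x1B"], ["0x481A16", "0x23"]]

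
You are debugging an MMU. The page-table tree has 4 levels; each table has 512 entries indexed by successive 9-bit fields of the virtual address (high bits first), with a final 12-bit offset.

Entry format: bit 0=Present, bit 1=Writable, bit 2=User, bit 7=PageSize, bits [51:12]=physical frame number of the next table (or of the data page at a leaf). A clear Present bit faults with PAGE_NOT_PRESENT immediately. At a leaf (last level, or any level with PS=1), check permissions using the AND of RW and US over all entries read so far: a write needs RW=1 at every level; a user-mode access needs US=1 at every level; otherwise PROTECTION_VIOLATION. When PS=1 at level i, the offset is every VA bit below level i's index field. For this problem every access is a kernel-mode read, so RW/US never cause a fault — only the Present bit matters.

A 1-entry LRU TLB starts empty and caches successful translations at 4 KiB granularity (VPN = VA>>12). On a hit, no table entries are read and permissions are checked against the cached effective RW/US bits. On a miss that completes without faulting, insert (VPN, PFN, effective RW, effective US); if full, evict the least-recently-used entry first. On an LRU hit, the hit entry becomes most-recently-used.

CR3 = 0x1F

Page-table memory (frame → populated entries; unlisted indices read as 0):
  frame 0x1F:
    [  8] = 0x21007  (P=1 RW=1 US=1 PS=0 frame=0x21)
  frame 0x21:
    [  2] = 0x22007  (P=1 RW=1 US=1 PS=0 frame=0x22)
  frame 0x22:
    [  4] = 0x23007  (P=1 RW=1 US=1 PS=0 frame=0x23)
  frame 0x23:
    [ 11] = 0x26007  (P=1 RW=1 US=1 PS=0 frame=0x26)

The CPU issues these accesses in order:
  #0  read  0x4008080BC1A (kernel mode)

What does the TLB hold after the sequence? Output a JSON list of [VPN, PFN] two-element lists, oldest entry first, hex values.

Walk each access:
#0 VA=0x4008080BC1A (r,kernel):
  lvl0: tbl 0x1F, slot 8 ⇒ 0x21007 (P1/RW1/US1/PS0)
  lvl1: tbl 0x21, slot 2 ⇒ 0x22007 (P1/RW1/US1/PS0)
  lvl2: tbl 0x22, slot 4 ⇒ 0x23007 (P1/RW1/US1/PS0)
  lvl3: tbl 0x23, slot 11 ⇒ 0x26007 (P1/RW1/US1/PS0)
  ⇒ phys 0x26C1A  [4 reads]

TLB: [["0x4008080B", "0x26"]]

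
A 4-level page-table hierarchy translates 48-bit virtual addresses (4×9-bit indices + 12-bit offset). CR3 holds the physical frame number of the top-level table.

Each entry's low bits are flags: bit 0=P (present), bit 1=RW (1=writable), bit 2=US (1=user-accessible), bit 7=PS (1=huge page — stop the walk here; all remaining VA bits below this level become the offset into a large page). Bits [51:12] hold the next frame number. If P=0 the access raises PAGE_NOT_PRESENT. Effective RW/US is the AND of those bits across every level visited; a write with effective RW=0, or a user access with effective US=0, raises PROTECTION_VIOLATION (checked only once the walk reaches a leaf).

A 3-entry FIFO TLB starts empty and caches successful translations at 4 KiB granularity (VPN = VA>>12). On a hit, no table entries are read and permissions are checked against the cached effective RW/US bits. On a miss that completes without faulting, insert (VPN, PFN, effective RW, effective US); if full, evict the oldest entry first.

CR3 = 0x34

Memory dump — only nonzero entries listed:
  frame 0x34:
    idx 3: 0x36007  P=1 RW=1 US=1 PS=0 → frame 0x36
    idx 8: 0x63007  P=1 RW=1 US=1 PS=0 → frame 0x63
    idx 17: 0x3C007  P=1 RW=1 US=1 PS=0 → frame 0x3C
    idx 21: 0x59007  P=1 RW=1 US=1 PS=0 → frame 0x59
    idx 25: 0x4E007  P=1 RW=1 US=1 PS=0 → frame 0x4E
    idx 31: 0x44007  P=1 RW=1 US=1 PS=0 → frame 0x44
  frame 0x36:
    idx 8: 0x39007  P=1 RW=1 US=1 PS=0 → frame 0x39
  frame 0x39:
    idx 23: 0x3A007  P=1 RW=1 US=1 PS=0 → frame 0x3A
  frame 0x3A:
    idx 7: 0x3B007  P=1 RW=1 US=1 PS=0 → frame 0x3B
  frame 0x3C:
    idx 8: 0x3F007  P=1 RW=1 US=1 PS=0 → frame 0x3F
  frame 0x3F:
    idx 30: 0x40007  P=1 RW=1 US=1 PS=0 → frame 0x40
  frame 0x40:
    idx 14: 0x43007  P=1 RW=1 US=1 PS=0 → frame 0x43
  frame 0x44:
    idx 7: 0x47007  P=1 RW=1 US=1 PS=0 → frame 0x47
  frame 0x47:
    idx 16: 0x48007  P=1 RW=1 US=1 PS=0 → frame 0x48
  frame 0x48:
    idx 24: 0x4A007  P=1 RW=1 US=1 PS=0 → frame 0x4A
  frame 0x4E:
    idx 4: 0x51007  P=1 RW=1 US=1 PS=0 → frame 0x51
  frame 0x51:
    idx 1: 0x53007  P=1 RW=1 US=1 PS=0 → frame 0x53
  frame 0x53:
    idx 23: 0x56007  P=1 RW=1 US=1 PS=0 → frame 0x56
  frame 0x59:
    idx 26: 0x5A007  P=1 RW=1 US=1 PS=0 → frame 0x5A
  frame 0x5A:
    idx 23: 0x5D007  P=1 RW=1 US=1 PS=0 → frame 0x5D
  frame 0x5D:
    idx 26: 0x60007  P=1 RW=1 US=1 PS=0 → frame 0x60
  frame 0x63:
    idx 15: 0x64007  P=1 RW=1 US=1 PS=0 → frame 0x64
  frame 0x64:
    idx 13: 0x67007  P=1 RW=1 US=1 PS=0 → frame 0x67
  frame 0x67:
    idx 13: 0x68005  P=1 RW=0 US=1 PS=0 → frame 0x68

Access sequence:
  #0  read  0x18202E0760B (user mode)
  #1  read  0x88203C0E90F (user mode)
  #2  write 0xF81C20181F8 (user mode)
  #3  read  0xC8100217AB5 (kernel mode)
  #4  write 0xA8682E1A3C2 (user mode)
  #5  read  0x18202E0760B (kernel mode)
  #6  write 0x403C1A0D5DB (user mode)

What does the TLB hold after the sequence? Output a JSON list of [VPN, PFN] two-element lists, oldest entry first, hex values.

Per-access translation:
#0 VA=0x18202E0760B (r,user):
  lvl0: tbl 0x34, slot 3 ⇒ 0x36007 (P1/RW1/US1/PS0)
  lvl1: tbl 0x36, slot 8 ⇒ 0x39007 (P1/RW1/US1/PS0)
  lvl2: tbl 0x39, slot 23 ⇒ 0x3A007 (P1/RW1/US1/PS0)
  lvl3: tbl 0x3A, slot 7 ⇒ 0x3B007 (P1/RW1/US1/PS0)
  ✓ 0x3B60B  — 4 lookups
#1 VA=0x88203C0E90F (r,user):
  lvl0: tbl 0x34, slot 17 ⇒ 0x3C007 (P1/RW1/US1/PS0)
  lvl1: tbl 0x3C, slot 8 ⇒ 0x3F007 (P1/RW1/US1/PS0)
  lvl2: tbl 0x3F, slot 30 ⇒ 0x40007 (P1/RW1/US1/PS0)
  lvl3: tbl 0x40, slot 14 ⇒ 0x43007 (P1/RW1/US1/PS0)
  ✓ 0x4390F  — 4 lookups
#2 VA=0xF81C20181F8 (w,user):
  lvl0: tbl 0x34, slot 31 ⇒ 0x44007 (P1/RW1/US1/PS0)
  lvl1: tbl 0x44, slot 7 ⇒ 0x47007 (P1/RW1/US1/PS0)
  lvl2: tbl 0x47, slot 16 ⇒ 0x48007 (P1/RW1/US1/PS0)
  lvl3: tbl 0x48, slot 24 ⇒ 0x4A007 (P1/RW1/US1/PS0)
  ✓ 0x4A1F8  — 4 lookups
#3 VA=0xC8100217AB5 (r,kernel):
  lvl0: tbl 0x34, slot 25 ⇒ 0x4E007 (P1/RW1/US1/PS0)
  lvl1: tbl 0x4E, slot 4 ⇒ 0x51007 (P1/RW1/US1/PS0)
  lvl2: tbl 0x51, slot 1 ⇒ 0x53007 (P1/RW1/US1/PS0)
  lvl3: tbl 0x53, slot 23 ⇒ 0x56007 (P1/RW1/US1/PS0)
  ✓ 0x56AB5  — 4 lookups
#4 VA=0xA8682E1A3C2 (w,user):
  lvl0: tbl 0x34, slot 21 ⇒ 0x59007 (P1/RW1/US1/PS0)
  lvl1: tbl 0x59, slot 26 ⇒ 0x5A007 (P1/RW1/US1/PS0)
  lvl2: tbl 0x5A, slot 23 ⇒ 0x5D007 (P1/RW1/US1/PS0)
  lvl3: tbl 0x5D, slot 26 ⇒ 0x60007 (P1/RW1/US1/PS0)
  ✓ 0x603C2  — 4 lookups
#5 VA=0x18202E0760B (r,kernel):
  lvl0: tbl 0x34, slot 3 ⇒ 0x36007 (P1/RW1/US1/PS0)
  lvl1: tbl 0x36, slot 8 ⇒ 0x39007 (P1/RW1/US1/PS0)
  lvl2: tbl 0x39, slot 23 ⇒ 0x3A007 (P1/RW1/US1/PS0)
  lvl3: tbl 0x3A, slot 7 ⇒ 0x3B007 (P1/RW1/US1/PS0)
  ✓ 0x3B60B  — 4 lookups
#6 VA=0x403C1A0D5DB (w,user):
  lvl0: tbl 0x34, slot 8 ⇒ 0x63007 (P1/RW1/US1/PS0)
  lvl1: tbl 0x63, slot 15 ⇒ 0x64007 (P1/RW1/US1/PS0)
  lvl2: tbl 0x64, slot 13 ⇒ 0x67007 (P1/RW1/US1/PS0)
  lvl3: tbl 0x67, slot 13 ⇒ 0x68005 (P1/RW0/US1/PS0)
  → PROTECTION_VIOLATION  (4 entries read)

TLB: [["0xC8100217", "0x56"], ["0xA8682E1A", "0x60"], ["0x18202E07", "0x3B"]]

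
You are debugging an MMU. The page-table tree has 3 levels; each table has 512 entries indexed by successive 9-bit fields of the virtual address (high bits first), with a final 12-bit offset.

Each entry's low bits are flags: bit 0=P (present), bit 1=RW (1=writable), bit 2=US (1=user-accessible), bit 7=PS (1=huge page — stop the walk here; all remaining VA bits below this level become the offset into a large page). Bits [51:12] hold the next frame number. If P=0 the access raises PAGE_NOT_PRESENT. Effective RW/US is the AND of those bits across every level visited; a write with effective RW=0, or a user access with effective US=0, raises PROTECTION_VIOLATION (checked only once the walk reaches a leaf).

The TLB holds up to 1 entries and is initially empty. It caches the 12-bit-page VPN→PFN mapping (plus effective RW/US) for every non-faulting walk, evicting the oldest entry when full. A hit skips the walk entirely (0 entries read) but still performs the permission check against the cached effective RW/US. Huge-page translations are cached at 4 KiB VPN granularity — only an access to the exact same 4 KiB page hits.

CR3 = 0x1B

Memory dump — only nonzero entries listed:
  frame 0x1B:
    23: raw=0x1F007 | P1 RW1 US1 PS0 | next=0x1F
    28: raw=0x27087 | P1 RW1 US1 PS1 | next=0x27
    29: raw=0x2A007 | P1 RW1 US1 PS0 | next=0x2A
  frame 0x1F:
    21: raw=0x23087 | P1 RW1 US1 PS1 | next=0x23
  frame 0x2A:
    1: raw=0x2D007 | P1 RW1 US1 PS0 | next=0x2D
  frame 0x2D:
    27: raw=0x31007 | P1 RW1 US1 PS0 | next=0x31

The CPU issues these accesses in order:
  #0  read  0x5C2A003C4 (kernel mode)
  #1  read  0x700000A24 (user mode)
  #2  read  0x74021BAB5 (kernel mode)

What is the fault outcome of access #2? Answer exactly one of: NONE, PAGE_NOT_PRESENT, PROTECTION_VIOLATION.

Per-access translation:
#0 VA=0x5C2A003C4 (r,kernel):
  L0 @0x1B[23] → 0x1F007  P=1,RW=1,US=1,PS=0
  L1 @0x1F[21] → 0x23087  P=1,RW=1,US=1,PS=1
  ⇒ phys 0x233C4 (huge @L1)  [2 reads]
#1 VA=0x700000A24 (r,user):
  L0 @0x1B[28] → 0x27087  P=1,RW=1,US=1,PS=1
  ⇒ phys 0x27A24 (huge @L0)  [1 reads]
#2 VA=0x74021BAB5 (r,kernel):
  L0 @0x1B[29] → 0x2A007  P=1,RW=1,US=1,PS=0
  L1 @0x2A[1] → 0x2D007  P=1,RW=1,US=1,PS=0
  L2 @0x2D[27] → 0x31007  P=1,RW=1,US=1,PS=0
  ⇒ phys 0x31AB5  [3 reads]

Access #2 fault: NONE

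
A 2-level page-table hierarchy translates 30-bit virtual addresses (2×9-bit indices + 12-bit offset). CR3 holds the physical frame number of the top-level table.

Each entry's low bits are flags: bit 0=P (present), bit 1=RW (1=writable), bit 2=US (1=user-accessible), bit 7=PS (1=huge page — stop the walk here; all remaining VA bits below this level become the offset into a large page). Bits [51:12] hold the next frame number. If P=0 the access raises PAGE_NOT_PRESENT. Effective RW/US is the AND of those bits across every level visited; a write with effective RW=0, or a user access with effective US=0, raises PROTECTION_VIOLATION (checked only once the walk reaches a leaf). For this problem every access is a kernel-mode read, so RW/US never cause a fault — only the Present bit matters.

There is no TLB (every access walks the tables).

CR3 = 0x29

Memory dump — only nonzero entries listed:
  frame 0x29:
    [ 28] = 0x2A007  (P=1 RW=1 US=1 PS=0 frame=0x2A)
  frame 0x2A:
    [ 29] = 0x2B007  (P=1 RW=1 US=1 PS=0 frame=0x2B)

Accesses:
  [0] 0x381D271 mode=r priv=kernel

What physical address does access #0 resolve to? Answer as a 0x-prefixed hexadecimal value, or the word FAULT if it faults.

Walk each access:
#0 VA=0x381D271 (r,kernel):
  [0] read 0x29 idx=28: raw=0x2A007 flags P=1 W=1 U=1 S=0
  [1] read 0x2A idx=29: raw=0x2B007 flags P=1 W=1 U=1 S=0
  ✓ 0x2B271  — 2 lookups

Access #0 PA: 0x2B271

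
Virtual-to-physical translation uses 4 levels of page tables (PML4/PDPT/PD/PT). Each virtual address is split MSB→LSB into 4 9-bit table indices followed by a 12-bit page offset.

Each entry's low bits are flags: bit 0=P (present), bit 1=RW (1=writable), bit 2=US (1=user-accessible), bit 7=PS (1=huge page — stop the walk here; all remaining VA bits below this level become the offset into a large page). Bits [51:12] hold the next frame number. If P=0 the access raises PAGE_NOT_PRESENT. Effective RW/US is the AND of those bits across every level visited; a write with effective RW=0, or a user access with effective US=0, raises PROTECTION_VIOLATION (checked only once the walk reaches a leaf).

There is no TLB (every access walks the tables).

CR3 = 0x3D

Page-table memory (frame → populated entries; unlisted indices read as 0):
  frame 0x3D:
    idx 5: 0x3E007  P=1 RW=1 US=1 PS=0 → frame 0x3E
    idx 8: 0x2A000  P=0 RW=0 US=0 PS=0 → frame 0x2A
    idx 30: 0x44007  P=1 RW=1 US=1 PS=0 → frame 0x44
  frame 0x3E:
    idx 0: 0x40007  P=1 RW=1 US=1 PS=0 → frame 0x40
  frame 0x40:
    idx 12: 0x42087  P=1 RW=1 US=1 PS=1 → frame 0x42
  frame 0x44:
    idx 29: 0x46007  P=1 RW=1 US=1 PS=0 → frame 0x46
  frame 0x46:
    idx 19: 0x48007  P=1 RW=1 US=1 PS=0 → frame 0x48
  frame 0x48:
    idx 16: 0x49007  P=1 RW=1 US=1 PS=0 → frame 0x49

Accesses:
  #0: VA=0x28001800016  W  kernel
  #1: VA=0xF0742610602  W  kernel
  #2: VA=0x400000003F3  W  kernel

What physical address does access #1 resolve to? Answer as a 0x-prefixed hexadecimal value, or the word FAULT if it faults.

Trace:
#0 VA=0x28001800016 (w,kernel):
  [0] read 0x3D idx=5: raw=0x3E007 flags P=1 W=1 U=1 S=0
  [1] read 0x3E idx=0: raw=0x40007 flags P=1 W=1 U=1 S=0
  [2] read 0x40 idx=12: raw=0x42087 flags P=1 W=1 U=1 S=1
  ✓ 0x42016 (huge @L2)  — 3 lookups
#1 VA=0xF0742610602 (w,kernel):
  [0] read 0x3D idx=30: raw=0x44007 flags P=1 W=1 U=1 S=0
  [1] read 0x44 idx=29: raw=0x46007 flags P=1 W=1 U=1 S=0
  [2] read 0x46 idx=19: raw=0x48007 flags P=1 W=1 U=1 S=0
  [3] read 0x48 idx=16: raw=0x49007 flags P=1 W=1 U=1 S=0
  ✓ 0x49602  — 4 lookups
#2 VA=0x400000003F3 (w,kernel):
  [0] read 0x3D idx=8: raw=0x2A000 flags P=0 W=0 U=0 S=0
  ⇒ fault: PAGE_NOT_PRESENT  — 1 lookups

Access #1 PA: 0x49602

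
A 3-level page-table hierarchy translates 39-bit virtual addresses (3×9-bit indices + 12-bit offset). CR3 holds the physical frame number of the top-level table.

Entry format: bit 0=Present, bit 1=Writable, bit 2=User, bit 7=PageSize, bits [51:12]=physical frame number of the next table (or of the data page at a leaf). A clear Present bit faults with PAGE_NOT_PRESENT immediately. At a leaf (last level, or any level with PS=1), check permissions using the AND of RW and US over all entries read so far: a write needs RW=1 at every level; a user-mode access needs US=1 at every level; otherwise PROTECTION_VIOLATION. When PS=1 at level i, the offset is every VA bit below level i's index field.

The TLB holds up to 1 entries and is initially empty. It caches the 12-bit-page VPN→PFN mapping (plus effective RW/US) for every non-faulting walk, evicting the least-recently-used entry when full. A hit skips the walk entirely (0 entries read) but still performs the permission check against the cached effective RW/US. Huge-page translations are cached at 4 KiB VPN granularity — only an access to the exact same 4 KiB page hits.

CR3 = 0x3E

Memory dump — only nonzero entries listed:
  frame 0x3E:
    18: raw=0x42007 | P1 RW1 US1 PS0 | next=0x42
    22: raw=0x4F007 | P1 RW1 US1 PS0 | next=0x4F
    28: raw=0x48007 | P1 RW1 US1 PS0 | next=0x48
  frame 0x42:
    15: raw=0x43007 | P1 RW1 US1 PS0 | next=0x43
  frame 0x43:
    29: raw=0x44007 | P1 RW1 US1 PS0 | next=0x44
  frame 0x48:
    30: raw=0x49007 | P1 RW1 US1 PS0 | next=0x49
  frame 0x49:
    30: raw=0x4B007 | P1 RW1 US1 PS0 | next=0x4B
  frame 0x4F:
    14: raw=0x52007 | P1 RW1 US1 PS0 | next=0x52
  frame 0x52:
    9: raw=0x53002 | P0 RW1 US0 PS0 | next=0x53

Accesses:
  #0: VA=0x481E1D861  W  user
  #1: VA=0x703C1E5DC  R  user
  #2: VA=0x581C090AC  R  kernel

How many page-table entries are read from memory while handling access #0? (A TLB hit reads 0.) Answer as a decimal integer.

Per-access translation:
#0 VA=0x481E1D861 (w,user):
  lvl0: tbl 0x3E, slot 18 ⇒ 0x42007 (P1/RW1/US1/PS0)
  lvl1: tbl 0x42, slot 15 ⇒ 0x43007 (P1/RW1/US1/PS0)
  lvl2: tbl 0x43, slot 29 ⇒ 0x44007 (P1/RW1/US1/PS0)
  ⇒ phys 0x44861  [3 reads]
#1 VA=0x703C1E5DC (r,user):
  lvl0: tbl 0x3E, slot 28 ⇒ 0x48007 (P1/RW1/US1/PS0)
  lvl1: tbl 0x48, slot 30 ⇒ 0x49007 (P1/RW1/US1/PS0)
  lvl2: tbl 0x49, slot 30 ⇒ 0x4B007 (P1/RW1/US1/PS0)
  ⇒ phys 0x4B5DC  [3 reads]
#2 VA=0x581C090AC (r,kernel):
  lvl0: tbl 0x3E, slot 22 ⇒ 0x4F007 (P1/RW1/US1/PS0)
  lvl1: tbl 0x4F, slot 14 ⇒ 0x52007 (P1/RW1/US1/PS0)
  lvl2: tbl 0x52, slot 9 ⇒ 0x53002 (P0/RW1/US0/PS0)
  ⇒ fault: PAGE_NOT_PRESENT  — 3 lookups

Entries read for #0: 3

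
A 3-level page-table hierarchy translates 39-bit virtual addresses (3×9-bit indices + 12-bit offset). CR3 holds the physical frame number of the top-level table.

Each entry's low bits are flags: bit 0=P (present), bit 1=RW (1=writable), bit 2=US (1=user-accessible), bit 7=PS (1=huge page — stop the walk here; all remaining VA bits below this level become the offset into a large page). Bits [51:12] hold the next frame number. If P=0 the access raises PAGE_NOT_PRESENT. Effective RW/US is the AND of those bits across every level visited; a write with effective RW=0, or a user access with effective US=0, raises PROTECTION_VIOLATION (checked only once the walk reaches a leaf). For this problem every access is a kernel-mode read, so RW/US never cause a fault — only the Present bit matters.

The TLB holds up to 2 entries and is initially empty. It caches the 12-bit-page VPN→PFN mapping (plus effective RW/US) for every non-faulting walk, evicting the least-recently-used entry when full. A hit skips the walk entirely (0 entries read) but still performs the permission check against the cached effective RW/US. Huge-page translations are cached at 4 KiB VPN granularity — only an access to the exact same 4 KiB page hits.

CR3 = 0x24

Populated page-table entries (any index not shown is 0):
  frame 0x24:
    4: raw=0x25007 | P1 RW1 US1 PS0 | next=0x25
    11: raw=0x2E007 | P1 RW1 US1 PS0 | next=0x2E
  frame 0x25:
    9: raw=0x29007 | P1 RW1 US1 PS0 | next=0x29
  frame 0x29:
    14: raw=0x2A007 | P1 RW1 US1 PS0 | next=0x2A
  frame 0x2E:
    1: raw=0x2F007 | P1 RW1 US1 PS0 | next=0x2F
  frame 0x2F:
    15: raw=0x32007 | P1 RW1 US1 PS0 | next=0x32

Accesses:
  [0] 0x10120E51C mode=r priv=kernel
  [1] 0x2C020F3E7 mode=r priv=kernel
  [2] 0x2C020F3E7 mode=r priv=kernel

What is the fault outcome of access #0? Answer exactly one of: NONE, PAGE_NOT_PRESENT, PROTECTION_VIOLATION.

Per-access translation:
#0 VA=0x10120E51C (r,kernel):
  [0] read 0x24 idx=4: raw=0x25007 flags P=1 W=1 U=1 S=0
  [1] read 0x25 idx=9: raw=0x29007 flags P=1 W=1 U=1 S=0
  [2] read 0x29 idx=14: raw=0x2A007 flags P=1 W=1 U=1 S=0
  ⇒ phys 0x2A51C  [3 reads]
#1 VA=0x2C020F3E7 (r,kernel):
  [0] read 0x24 idx=11: raw=0x2E007 flags P=1 W=1 U=1 S=0
  [1] read 0x2E idx=1: raw=0x2F007 flags P=1 W=1 U=1 S=0
  [2] read 0x2F idx=15: raw=0x32007 flags P=1 W=1 U=1 S=0
  ⇒ phys 0x323E7  [3 reads]
#2 VA=0x2C020F3E7 (r,kernel):
  TLB hit vpn=0x2C020F → PA=0x323E7

Access #0 fault: NONE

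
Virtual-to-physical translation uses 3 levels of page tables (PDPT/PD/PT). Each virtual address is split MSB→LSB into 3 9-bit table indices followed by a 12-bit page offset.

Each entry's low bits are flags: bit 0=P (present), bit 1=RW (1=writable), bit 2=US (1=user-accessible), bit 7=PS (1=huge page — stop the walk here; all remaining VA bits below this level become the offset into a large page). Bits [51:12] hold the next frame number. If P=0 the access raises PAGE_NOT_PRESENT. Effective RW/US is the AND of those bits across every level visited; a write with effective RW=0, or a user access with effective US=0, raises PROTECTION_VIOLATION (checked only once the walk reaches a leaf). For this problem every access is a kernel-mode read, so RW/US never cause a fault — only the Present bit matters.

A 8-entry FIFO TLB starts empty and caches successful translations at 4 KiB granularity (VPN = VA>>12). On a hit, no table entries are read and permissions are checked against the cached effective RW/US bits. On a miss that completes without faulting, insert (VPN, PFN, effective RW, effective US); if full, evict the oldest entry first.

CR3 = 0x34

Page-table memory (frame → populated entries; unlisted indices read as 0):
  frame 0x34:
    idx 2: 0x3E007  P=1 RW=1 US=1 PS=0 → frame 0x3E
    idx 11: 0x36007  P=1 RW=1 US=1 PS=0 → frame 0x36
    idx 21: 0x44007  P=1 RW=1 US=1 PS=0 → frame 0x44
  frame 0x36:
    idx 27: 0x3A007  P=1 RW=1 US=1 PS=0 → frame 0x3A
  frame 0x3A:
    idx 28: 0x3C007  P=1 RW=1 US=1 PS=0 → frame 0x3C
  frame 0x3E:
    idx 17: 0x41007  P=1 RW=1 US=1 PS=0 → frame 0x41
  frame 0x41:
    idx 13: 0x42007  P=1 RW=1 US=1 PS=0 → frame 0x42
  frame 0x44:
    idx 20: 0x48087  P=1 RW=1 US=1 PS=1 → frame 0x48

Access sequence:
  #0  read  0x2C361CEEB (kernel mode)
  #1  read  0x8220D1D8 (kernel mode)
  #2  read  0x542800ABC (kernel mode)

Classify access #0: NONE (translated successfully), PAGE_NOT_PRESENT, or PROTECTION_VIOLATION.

Per-access translation:
#0 VA=0x2C361CEEB (r,kernel):
  L0: frame=0x34 idx=11 entry=0x36007 [P=1 RW=1 US=1 PS=0]
  L1: frame=0x36 idx=27 entry=0x3A007 [P=1 RW=1 US=1 PS=0]
  L2: frame=0x3A idx=28 entry=0x3C007 [P=1 RW=1 US=1 PS=0]
  ✓ 0x3CEEB  — 3 lookups
#1 VA=0x8220D1D8 (r,kernel):
  L0: frame=0x34 idx=2 entry=0x3E007 [P=1 RW=1 US=1 PS=0]
  L1: frame=0x3E idx=17 entry=0x41007 [P=1 RW=1 US=1 PS=0]
  L2: frame=0x41 idx=13 entry=0x42007 [P=1 RW=1 US=1 PS=0]
  ✓ 0x421D8  — 3 lookups
#2 VA=0x542800ABC (r,kernel):
  L0: frame=0x34 idx=21 entry=0x44007 [P=1 RW=1 US=1 PS=0]
  L1: frame=0x44 idx=20 entry=0x48087 [P=1 RW=1 US=1 PS=1]
  ✓ 0x48ABC (huge @L1)  — 2 lookups

Access #0 fault: NONE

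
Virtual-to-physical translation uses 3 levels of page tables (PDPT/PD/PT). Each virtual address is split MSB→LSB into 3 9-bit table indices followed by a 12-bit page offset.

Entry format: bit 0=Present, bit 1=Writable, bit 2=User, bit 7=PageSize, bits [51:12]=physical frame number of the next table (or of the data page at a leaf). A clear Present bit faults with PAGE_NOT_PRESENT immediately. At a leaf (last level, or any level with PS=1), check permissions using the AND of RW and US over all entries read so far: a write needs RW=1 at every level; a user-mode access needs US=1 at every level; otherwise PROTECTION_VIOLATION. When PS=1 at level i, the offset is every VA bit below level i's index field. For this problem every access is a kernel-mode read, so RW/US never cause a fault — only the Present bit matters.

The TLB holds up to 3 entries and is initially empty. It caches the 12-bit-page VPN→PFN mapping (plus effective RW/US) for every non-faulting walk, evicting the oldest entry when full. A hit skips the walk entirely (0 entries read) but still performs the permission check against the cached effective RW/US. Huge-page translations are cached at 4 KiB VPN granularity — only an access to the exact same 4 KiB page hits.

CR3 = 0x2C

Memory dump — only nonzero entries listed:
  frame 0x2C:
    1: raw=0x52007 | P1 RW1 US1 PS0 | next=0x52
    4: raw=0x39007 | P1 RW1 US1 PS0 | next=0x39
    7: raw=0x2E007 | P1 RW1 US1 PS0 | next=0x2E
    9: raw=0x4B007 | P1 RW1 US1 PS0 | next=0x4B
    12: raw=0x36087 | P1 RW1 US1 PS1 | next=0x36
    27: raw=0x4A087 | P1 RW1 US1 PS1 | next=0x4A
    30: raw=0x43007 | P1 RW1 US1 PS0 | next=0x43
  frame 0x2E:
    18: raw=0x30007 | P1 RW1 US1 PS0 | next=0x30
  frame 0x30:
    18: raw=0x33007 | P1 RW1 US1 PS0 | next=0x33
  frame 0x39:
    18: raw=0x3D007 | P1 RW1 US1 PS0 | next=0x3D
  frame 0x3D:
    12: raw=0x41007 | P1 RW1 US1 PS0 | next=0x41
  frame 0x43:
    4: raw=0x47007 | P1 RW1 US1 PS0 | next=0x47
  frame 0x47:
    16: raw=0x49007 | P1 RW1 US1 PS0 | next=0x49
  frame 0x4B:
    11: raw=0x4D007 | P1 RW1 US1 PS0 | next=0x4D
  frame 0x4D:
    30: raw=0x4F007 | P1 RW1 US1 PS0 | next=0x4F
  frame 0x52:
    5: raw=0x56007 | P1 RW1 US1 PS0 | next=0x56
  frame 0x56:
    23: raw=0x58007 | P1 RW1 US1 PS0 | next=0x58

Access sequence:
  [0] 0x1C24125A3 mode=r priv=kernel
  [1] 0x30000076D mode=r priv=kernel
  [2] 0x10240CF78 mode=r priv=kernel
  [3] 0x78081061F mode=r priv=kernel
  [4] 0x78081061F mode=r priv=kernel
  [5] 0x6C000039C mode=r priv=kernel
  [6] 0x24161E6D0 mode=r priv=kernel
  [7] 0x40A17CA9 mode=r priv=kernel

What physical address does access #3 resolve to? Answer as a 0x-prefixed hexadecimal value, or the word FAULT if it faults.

Trace:
#0 VA=0x1C24125A3 (r,kernel):
  lvl0: tbl 0x2C, slot 7 ⇒ 0x2E007 (P1/RW1/US1/PS0)
  lvl1: tbl 0x2E, slot 18 ⇒ 0x30007 (P1/RW1/US1/PS0)
  lvl2: tbl 0x30, slot 18 ⇒ 0x33007 (P1/RW1/US1/PS0)
  ✓ 0x335A3  — 3 lookups
#1 VA=0x30000076D (r,kernel):
  lvl0: tbl 0x2C, slot 12 ⇒ 0x36087 (P1/RW1/US1/PS1)
  ✓ 0x3676D (huge @L0)  — 1 lookups
#2 VA=0x10240CF78 (r,kernel):
  lvl0: tbl 0x2C, slot 4 ⇒ 0x39007 (P1/RW1/US1/PS0)
  lvl1: tbl 0x39, slot 18 ⇒ 0x3D007 (P1/RW1/US1/PS0)
  lvl2: tbl 0x3D, slot 12 ⇒ 0x41007 (P1/RW1/US1/PS0)
  ✓ 0x41F78  — 3 lookups
#3 VA=0x78081061F (r,kernel):
  lvl0: tbl 0x2C, slot 30 ⇒ 0x43007 (P1/RW1/US1/PS0)
  lvl1: tbl 0x43, slot 4 ⇒ 0x47007 (P1/RW1/US1/PS0)
  lvl2: tbl 0x47, slot 16 ⇒ 0x49007 (P1/RW1/US1/PS0)
  ✓ 0x4961F  — 3 lookups
#4 VA=0x78081061F (r,kernel):
  TLB hit vpn=0x780810 → PA=0x4961F
#5 VA=0x6C000039C (r,kernel):
  lvl0: tbl 0x2C, slot 27 ⇒ 0x4A087 (P1/RW1/US1/PS1)
  ✓ 0x4A39C (huge @L0)  — 1 lookups
#6 VA=0x24161E6D0 (r,kernel):
  lvl0: tbl 0x2C, slot 9 ⇒ 0x4B007 (P1/RW1/US1/PS0)
  lvl1: tbl 0x4B, slot 11 ⇒ 0x4D007 (P1/RW1/US1/PS0)
  lvl2: tbl 0x4D, slot 30 ⇒ 0x4F007 (P1/RW1/US1/PS0)
  ✓ 0x4F6D0  — 3 lookups
#7 VA=0x40A17CA9 (r,kernel):
  lvl0: tbl 0x2C, slot 1 ⇒ 0x52007 (P1/RW1/US1/PS0)
  lvl1: tbl 0x52, slot 5 ⇒ 0x56007 (P1/RW1/US1/PS0)
  lvl2: tbl 0x56, slot 23 ⇒ 0x58007 (P1/RW1/US1/PS0)
  ✓ 0x58CA9  — 3 lookups

Access #3 PA: 0x4961F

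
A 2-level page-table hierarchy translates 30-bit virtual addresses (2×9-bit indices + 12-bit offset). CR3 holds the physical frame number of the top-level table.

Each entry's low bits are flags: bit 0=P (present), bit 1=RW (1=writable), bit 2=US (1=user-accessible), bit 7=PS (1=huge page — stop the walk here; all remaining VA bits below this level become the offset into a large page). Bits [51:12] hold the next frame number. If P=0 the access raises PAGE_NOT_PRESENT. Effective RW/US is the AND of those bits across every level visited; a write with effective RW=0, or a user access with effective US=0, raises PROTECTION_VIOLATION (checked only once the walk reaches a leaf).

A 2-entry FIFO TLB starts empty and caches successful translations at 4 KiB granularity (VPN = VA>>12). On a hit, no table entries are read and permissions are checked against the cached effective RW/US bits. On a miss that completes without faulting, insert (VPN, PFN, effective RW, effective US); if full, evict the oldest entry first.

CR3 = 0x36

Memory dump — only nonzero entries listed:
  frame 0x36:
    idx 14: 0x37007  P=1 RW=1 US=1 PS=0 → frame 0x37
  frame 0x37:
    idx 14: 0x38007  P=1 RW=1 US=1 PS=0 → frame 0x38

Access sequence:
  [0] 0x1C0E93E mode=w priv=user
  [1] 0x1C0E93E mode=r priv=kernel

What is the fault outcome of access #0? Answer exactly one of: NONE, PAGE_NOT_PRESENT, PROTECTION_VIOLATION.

Walk each access:
#0 VA=0x1C0E93E (w,user):
  lvl0: tbl 0x36, slot 14 ⇒ 0x37007 (P1/RW1/US1/PS0)
  lvl1: tbl 0x37, slot 14 ⇒ 0x38007 (P1/RW1/US1/PS0)
  → PA=0x3893E  (2 entries read)
#1 VA=0x1C0E93E (r,kernel):
  TLB hit vpn=0x1C0E → PA=0x3893E

Access #0 fault: NONE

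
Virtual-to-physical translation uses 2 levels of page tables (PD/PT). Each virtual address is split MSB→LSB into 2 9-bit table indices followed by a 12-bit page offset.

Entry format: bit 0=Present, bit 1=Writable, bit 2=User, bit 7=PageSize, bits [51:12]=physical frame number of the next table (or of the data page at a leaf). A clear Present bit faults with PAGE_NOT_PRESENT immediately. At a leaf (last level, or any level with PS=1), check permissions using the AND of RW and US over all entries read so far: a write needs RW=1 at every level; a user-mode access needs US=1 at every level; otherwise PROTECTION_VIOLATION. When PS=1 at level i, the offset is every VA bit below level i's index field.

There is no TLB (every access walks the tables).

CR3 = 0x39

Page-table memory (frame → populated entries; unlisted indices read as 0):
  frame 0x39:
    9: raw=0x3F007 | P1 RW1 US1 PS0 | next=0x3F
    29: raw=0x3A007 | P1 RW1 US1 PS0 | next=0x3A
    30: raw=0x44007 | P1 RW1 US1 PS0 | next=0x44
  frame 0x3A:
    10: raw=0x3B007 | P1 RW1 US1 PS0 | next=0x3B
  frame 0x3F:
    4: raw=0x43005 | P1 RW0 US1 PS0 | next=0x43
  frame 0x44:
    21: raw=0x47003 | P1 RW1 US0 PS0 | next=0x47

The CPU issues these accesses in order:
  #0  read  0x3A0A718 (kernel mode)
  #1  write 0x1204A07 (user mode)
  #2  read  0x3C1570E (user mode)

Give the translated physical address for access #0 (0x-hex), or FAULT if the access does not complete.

Trace:
#0 VA=0x3A0A718 (r,kernel):
  [0] read 0x39 idx=29: raw=0x3A007 flags P=1 W=1 U=1 S=0
  [1] read 0x3A idx=10: raw=0x3B007 flags P=1 W=1 U=1 S=0
  ⇒ phys 0x3B718  [2 reads]
#1 VA=0x1204A07 (w,user):
  [0] read 0x39 idx=9: raw=0x3F007 flags P=1 W=1 U=1 S=0
  [1] read 0x3F idx=4: raw=0x43005 flags P=1 W=0 U=1 S=0
  ⇒ fault: PROTECTION_VIOLATION  — 2 lookups
#2 VA=0x3C1570E (r,user):
  [0] read 0x39 idx=30: raw=0x44007 flags P=1 W=1 U=1 S=0
  [1] read 0x44 idx=21: raw=0x47003 flags P=1 W=1 U=0 S=0
  ⇒ fault: PROTECTION_VIOLATION  — 2 lookups

Access #0 PA: 0x3B718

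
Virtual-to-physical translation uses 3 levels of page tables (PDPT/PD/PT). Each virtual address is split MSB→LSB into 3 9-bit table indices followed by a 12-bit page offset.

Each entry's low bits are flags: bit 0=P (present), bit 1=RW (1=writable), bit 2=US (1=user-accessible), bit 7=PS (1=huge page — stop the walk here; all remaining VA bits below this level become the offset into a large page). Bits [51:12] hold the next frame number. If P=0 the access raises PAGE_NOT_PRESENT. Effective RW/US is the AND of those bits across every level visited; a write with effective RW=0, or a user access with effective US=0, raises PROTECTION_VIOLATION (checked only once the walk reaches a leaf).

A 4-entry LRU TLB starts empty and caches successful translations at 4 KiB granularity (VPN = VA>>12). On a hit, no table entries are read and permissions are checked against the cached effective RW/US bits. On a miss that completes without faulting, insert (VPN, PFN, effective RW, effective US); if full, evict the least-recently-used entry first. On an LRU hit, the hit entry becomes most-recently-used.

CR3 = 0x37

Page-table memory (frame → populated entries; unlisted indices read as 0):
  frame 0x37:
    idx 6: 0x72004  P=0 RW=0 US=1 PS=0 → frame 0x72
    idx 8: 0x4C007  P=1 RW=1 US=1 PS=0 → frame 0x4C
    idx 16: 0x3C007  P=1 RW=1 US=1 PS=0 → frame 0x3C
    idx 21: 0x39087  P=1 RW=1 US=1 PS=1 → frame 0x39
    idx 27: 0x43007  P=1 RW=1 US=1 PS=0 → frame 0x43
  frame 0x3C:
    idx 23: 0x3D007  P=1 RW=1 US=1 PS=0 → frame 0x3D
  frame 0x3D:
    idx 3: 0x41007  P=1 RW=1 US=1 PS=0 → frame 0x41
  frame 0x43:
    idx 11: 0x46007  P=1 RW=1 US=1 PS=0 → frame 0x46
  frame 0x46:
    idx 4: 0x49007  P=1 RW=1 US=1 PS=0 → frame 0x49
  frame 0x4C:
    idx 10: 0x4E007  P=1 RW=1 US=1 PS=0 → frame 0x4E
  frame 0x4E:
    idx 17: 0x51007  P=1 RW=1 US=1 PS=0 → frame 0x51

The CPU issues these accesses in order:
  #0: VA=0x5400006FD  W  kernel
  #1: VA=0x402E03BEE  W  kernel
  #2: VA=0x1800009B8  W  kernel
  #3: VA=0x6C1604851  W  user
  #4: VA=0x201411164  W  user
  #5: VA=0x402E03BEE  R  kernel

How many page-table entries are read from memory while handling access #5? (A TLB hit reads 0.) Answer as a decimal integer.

Per-access translation:
#0 VA=0x5400006FD (w,kernel):
  [0] read 0x37 idx=21: raw=0x39087 flags P=1 W=1 U=1 S=1
  ✓ 0x396FD (huge @L0)  — 1 lookups
#1 VA=0x402E03BEE (w,kernel):
  [0] read 0x37 idx=16: raw=0x3C007 flags P=1 W=1 U=1 S=0
  [1] read 0x3C idx=23: raw=0x3D007 flags P=1 W=1 U=1 S=0
  [2] read 0x3D idx=3: raw=0x41007 flags P=1 W=1 U=1 S=0
  ✓ 0x41BEE  — 3 lookups
#2 VA=0x1800009B8 (w,kernel):
  [0] read 0x37 idx=6: raw=0x72004 flags P=0 W=0 U=1 S=0
  → PAGE_NOT_PRESENT  (1 entries read)
#3 VA=0x6C1604851 (w,user):
  [0] read 0x37 idx=27: raw=0x43007 flags P=1 W=1 U=1 S=0
  [1] read 0x43 idx=11: raw=0x46007 flags P=1 W=1 U=1 S=0
  [2] read 0x46 idx=4: raw=0x49007 flags P=1 W=1 U=1 S=0
  ✓ 0x49851  — 3 lookups
#4 VA=0x201411164 (w,user):
  [0] read 0x37 idx=8: raw=0x4C007 flags P=1 W=1 U=1 S=0
  [1] read 0x4C idx=10: raw=0x4E007 flags P=1 W=1 U=1 S=0
  [2] read 0x4E idx=17: raw=0x51007 flags P=1 W=1 U=1 S=0
  ✓ 0x51164  — 3 lookups
#5 VA=0x402E03BEE (r,kernel):
  TLB hit vpn=0x402E03 → PA=0x41BEE

Entries read for #5: 0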